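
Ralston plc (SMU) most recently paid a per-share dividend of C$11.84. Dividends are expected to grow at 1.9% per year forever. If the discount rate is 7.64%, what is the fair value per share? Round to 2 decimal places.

Gordon growth model: P₀ = D₁/(r − g). D₁ = 11.84 × (1 + 0.019) = 12.0650.
P₀ = 12.0650 / (0.0764 − 0.019) = 12.0650 / 0.0574 = 210.1909

C$210.19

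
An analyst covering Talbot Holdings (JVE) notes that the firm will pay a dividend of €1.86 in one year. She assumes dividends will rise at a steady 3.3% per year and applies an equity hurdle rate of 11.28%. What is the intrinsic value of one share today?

€23.31

Gordon growth model: P₀ = D₁/(r − g), with D₁ = 1.86 given directly.
P₀ = 1.8600 / (0.1128 − 0.033) = 1.8600 / 0.0798 = 23.3083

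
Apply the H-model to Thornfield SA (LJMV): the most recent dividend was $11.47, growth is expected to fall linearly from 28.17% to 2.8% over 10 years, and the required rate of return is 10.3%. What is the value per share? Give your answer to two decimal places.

$351.21

H-model: P₀ = D₀[(1+g_L) + H(g_S−g_L)]/(r−g_L), with H = 10/2 = 5.
P₀ = 11.47 × [(1+0.028) + 5×(0.2817−0.028)] / (0.103−0.028)
   = 11.47 × 2.2965 / 0.075 = 351.2114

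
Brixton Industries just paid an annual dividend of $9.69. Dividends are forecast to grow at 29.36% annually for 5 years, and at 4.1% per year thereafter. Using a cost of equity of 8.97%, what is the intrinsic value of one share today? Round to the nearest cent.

Two-stage DDM. Project D₁…D_5 at 0.2936, terminal growth 0.041, discount at r = 0.0897.
D_1 = 12.5350
D_2 = 16.2153
D_3 = 20.9761
D_4 = 27.1346
D_5 = 35.1013
Terminal value at t=5: TV = D_6/(r−g) = 36.5405/(0.0897−0.041) = 750.3184
P₀ = 12.5350/(1+0.0897)^1 + 16.2153/(1+0.0897)^2 + 20.9761/(1+0.0897)^3 + 27.1346/(1+0.0897)^4 + 35.1013/(1+0.0897)^5 + 750.3184/(1+0.0897)^5 = 571.7855

$571.79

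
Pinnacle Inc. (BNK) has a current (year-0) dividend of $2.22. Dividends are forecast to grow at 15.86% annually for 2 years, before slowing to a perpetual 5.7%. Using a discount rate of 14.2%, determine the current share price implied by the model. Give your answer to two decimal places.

Two-stage DDM. Project D₁…D_2 at 0.1586, terminal growth 0.057, discount at r = 0.142.
D_1 = 2.5721
D_2 = 2.9800
Terminal value at t=2: TV = D_3/(r−g) = 3.1499/(0.142−0.057) = 37.0575
P₀ = 2.5721/(1+0.142)^1 + 2.9800/(1+0.142)^2 + 37.0575/(1+0.142)^2 = 32.9520

$32.95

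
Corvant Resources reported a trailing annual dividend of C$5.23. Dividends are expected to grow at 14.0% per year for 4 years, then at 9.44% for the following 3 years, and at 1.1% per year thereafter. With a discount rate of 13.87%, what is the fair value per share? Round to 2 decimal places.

C$72.47

Three-stage DDM. Project D₁…D_7; terminal Gordon value at t=7 with g = 0.011; discount at r = 0.1387.
D_1 = 5.9622
D_2 = 6.7969
D_3 = 7.7485
D_4 = 8.8333
D_5 = 9.6671
D_6 = 10.5797
D_7 = 11.5784
TV_7 = 11.7058/(0.1387−0.011) = 91.6663
P₀ = Σ Dₜ/(1+r)ᵗ + TV_7/(1+r)^7 = 72.4737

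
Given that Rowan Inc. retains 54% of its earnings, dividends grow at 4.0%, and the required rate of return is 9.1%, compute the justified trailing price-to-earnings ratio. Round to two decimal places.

9.38

Payout ratio b = 1 − 0.54 = 0.46.
Justified trailing P/E = b(1+g)/(r−g) = 0.46×(1+0.04)/(0.091−0.04) = 9.3804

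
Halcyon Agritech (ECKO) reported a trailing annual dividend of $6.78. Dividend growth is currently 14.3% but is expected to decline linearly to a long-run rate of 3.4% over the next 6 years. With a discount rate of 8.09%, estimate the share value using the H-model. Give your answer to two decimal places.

H-model: P₀ = D₀[(1+g_L) + H(g_S−g_L)]/(r−g_L), with H = 6/2 = 3.
P₀ = 6.78 × [(1+0.034) + 3×(0.143−0.034)] / (0.0809−0.034)
   = 6.78 × 1.3610 / 0.0469 = 196.7501

$196.75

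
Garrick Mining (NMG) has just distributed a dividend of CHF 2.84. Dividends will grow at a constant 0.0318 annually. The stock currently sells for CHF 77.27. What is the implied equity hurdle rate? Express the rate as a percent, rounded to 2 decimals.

Rearranging the constant-growth DDM: r = D₁/P₀ + g.
D₁ = 2.84 × (1 + 0.0318) = 2.9303.
r = 2.9303 / 77.27 + 0.0318 = 0.03792 + 0.0318 = 0.06972

6.97%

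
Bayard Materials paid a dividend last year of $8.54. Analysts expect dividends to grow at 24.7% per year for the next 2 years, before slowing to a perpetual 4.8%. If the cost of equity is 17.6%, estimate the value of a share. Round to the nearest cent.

$97.28

Two-stage DDM. Project D₁…D_2 at 0.247, terminal growth 0.048, discount at r = 0.176.
D_1 = 10.6494
D_2 = 13.2798
Terminal value at t=2: TV = D_3/(r−g) = 13.9172/(0.176−0.048) = 108.7282
P₀ = 10.6494/(1+0.176)^1 + 13.2798/(1+0.176)^2 + 108.7282/(1+0.176)^2 = 97.2769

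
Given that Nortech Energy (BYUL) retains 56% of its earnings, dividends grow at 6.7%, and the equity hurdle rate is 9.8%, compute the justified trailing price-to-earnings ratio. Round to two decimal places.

15.14

Payout ratio b = 1 − 0.56 = 0.44.
Justified trailing P/E = b(1+g)/(r−g) = 0.44×(1+0.067)/(0.098−0.067) = 15.1445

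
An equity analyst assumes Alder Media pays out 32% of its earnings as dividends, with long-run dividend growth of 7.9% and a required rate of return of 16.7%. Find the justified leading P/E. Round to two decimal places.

Justified leading P/E = b/(r−g) = 0.32/(0.167−0.079) = 3.6364

3.64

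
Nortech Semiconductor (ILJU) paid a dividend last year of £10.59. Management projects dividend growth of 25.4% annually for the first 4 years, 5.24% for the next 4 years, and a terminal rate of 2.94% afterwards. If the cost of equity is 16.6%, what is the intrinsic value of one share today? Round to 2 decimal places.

Three-stage DDM. Project D₁…D_8; terminal Gordon value at t=8 with g = 0.0294; discount at r = 0.166.
D_1 = 13.2799
D_2 = 16.6529
D_3 = 20.8828
D_4 = 26.1870
D_5 = 27.5592
D_6 = 29.0033
D_7 = 30.5231
D_8 = 32.1225
TV_8 = 33.0669/(0.166−0.0294) = 242.0711
P₀ = Σ Dₜ/(1+r)ᵗ + TV_8/(1+r)^8 = 165.9786

£165.98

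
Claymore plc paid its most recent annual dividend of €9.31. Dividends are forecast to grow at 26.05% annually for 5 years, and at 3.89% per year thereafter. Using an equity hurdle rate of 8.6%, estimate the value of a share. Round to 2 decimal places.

Two-stage DDM. Project D₁…D_5 at 0.2605, terminal growth 0.0389, discount at r = 0.086.
D_1 = 11.7353
D_2 = 14.7923
D_3 = 18.6457
D_4 = 23.5029
D_5 = 29.6254
Terminal value at t=5: TV = D_6/(r−g) = 30.7778/(0.086−0.0389) = 653.4566
P₀ = 11.7353/(1+0.086)^1 + 14.7923/(1+0.086)^2 + 18.6457/(1+0.086)^3 + 23.5029/(1+0.086)^4 + 29.6254/(1+0.086)^5 + 653.4566/(1+0.086)^5 = 506.9953

€507.00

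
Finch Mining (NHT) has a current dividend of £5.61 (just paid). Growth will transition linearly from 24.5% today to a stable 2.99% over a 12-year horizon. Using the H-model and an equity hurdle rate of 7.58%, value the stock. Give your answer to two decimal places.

£283.62

H-model: P₀ = D₀[(1+g_L) + H(g_S−g_L)]/(r−g_L), with H = 12/2 = 6.
P₀ = 5.61 × [(1+0.0299) + 6×(0.245−0.0299)] / (0.0758−0.0299)
   = 5.61 × 2.3205 / 0.0459 = 283.6167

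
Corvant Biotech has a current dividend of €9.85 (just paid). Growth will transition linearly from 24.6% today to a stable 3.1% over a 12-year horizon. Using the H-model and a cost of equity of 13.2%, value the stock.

€226.35

H-model: P₀ = D₀[(1+g_L) + H(g_S−g_L)]/(r−g_L), with H = 12/2 = 6.
P₀ = 9.85 × [(1+0.031) + 6×(0.246−0.031)] / (0.132−0.031)
   = 9.85 × 2.3210 / 0.101 = 226.3550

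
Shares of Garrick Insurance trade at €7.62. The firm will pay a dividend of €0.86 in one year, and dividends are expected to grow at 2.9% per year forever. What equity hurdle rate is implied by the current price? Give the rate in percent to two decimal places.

Rearranging the constant-growth DDM: r = D₁/P₀ + g.
r = 0.8600 / 7.62 + 0.029 = 0.11286 + 0.029 = 0.14186

14.19%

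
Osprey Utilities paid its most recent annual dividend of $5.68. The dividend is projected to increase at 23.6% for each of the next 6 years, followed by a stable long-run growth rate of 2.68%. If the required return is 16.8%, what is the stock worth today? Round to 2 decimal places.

$99.74

Two-stage DDM. Project D₁…D_6 at 0.236, terminal growth 0.0268, discount at r = 0.168.
D_1 = 7.0205
D_2 = 8.6773
D_3 = 10.7252
D_4 = 13.2563
D_5 = 16.3848
D_6 = 20.2516
Terminal value at t=6: TV = D_7/(r−g) = 20.7943/(0.168−0.0268) = 147.2687
P₀ = 7.0205/(1+0.168)^1 + 8.6773/(1+0.168)^2 + 10.7252/(1+0.168)^3 + 13.2563/(1+0.168)^4 + 16.3848/(1+0.168)^5 + 20.2516/(1+0.168)^6 + 147.2687/(1+0.168)^6 = 99.7422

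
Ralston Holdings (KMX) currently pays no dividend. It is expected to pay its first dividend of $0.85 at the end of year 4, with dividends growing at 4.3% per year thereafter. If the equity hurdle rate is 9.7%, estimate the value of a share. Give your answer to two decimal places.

Deferred-dividend DDM. At t=3 the remaining stream is a growing perpetuity with first payment D_4 = 0.85.
V_3 = D_4/(r−g) = 0.85/(0.097−0.043) = 15.7407
P₀ = V_3/(1+r)^3 = 15.7407/(1+0.097)^3 = 11.9235

$11.92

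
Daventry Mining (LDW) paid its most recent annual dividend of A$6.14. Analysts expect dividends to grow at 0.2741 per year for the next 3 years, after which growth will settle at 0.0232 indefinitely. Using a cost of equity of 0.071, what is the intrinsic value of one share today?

A$247.61

Two-stage DDM. Project D₁…D_3 at 0.2741, terminal growth 0.0232, discount at r = 0.071.
D_1 = 7.8230
D_2 = 9.9673
D_3 = 12.6993
Terminal value at t=3: TV = D_4/(r−g) = 12.9939/(0.071−0.0232) = 271.8389
P₀ = 7.8230/(1+0.071)^1 + 9.9673/(1+0.071)^2 + 12.6993/(1+0.071)^3 + 271.8389/(1+0.071)^3 = 247.6118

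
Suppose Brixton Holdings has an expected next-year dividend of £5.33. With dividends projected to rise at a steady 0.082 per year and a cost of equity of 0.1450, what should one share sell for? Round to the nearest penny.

£84.60

Gordon growth model: P₀ = D₁/(r − g), with D₁ = 5.33 given directly.
P₀ = 5.3300 / (0.145 − 0.082) = 5.3300 / 0.063 = 84.6032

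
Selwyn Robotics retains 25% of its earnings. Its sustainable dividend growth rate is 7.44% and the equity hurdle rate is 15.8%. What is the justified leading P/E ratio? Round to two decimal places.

8.97

Payout ratio b = 1 − 0.25 = 0.75.
Justified leading P/E = b/(r−g) = 0.75/(0.158−0.0744) = 8.9713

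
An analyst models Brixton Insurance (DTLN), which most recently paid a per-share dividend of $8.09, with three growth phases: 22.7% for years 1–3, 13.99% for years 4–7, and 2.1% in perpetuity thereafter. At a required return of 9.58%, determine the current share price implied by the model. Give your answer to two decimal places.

Three-stage DDM. Project D₁…D_7; terminal Gordon value at t=7 with g = 0.021; discount at r = 0.0958.
D_1 = 9.9264
D_2 = 12.1797
D_3 = 14.9445
D_4 = 17.0353
D_5 = 19.4185
D_6 = 22.1352
D_7 = 25.2319
TV_7 = 25.7617/(0.0958−0.021) = 344.4081
P₀ = Σ Dₜ/(1+r)ᵗ + TV_7/(1+r)^7 = 262.2810

$262.28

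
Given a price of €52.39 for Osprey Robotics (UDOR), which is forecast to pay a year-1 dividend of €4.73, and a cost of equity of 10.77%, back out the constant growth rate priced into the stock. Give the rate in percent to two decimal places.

From P₀ = D₁/(r − g), the implied growth is g = r − D₁/P₀.
g = 0.1077 − 4.73/52.39 = 0.1077 − 0.09028 = 0.01742

1.74%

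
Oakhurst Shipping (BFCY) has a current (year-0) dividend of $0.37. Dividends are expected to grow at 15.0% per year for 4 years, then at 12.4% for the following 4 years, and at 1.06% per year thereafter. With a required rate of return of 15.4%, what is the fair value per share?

$5.15

Three-stage DDM. Project D₁…D_8; terminal Gordon value at t=8 with g = 0.0106; discount at r = 0.154.
D_1 = 0.4255
D_2 = 0.4893
D_3 = 0.5627
D_4 = 0.6471
D_5 = 0.7274
D_6 = 0.8176
D_7 = 0.9190
D_8 = 1.0329
TV_8 = 1.0438/(0.154−0.0106) = 7.2793
P₀ = Σ Dₜ/(1+r)ᵗ + TV_8/(1+r)^8 = 5.1488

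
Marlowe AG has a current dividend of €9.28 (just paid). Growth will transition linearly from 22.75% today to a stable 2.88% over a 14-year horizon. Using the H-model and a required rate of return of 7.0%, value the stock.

H-model: P₀ = D₀[(1+g_L) + H(g_S−g_L)]/(r−g_L), with H = 14/2 = 7.
P₀ = 9.28 × [(1+0.0288) + 7×(0.2275−0.0288)] / (0.07−0.0288)
   = 9.28 × 2.4197 / 0.0412 = 545.0198

€545.02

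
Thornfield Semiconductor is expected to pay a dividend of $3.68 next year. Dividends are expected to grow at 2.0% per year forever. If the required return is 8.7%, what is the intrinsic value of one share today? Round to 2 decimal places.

$54.93

Gordon growth model: P₀ = D₁/(r − g), with D₁ = 3.68 given directly.
P₀ = 3.6800 / (0.087 − 0.02) = 3.6800 / 0.067 = 54.9254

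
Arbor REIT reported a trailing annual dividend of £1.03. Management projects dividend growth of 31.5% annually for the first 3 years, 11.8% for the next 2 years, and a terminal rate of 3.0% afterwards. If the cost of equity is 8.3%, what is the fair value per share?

Three-stage DDM. Project D₁…D_5; terminal Gordon value at t=5 with g = 0.03; discount at r = 0.083.
D_1 = 1.3544
D_2 = 1.7811
D_3 = 2.3421
D_4 = 2.6185
D_5 = 2.9275
TV_5 = 3.0153/(0.083−0.03) = 56.8931
P₀ = Σ Dₜ/(1+r)ᵗ + TV_5/(1+r)^5 = 46.6686

£46.67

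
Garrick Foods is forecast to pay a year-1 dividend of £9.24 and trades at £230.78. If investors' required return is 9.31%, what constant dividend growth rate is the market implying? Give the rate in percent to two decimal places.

From P₀ = D₁/(r − g), the implied growth is g = r − D₁/P₀.
g = 0.0931 − 9.24/230.78 = 0.0931 − 0.04004 = 0.05306

5.31%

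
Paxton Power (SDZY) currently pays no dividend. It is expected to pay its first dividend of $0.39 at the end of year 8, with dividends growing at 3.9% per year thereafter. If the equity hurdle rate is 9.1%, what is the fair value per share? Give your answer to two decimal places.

Deferred-dividend DDM. At t=7 the remaining stream is a growing perpetuity with first payment D_8 = 0.39.
V_7 = D_8/(r−g) = 0.39/(0.091−0.039) = 7.5000
P₀ = V_7/(1+r)^7 = 7.5000/(1+0.091)^7 = 4.0765

$4.08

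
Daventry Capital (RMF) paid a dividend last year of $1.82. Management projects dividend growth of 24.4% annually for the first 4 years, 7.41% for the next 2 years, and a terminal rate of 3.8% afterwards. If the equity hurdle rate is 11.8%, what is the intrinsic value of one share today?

Three-stage DDM. Project D₁…D_6; terminal Gordon value at t=6 with g = 0.038; discount at r = 0.118.
D_1 = 2.2641
D_2 = 2.8165
D_3 = 3.5037
D_4 = 4.3587
D_5 = 4.6816
D_6 = 5.0285
TV_6 = 5.2196/(0.118−0.038) = 65.2454
P₀ = Σ Dₜ/(1+r)ᵗ + TV_6/(1+r)^6 = 48.2428

$48.24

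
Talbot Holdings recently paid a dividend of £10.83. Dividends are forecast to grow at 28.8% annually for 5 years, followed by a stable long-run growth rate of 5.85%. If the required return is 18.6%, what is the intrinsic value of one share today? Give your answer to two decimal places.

Two-stage DDM. Project D₁…D_5 at 0.288, terminal growth 0.0585, discount at r = 0.186.
D_1 = 13.9490
D_2 = 17.9664
D_3 = 23.1407
D_4 = 29.8052
D_5 = 38.3891
Terminal value at t=5: TV = D_6/(r−g) = 40.6348/(0.186−0.0585) = 318.7047
P₀ = 13.9490/(1+0.186)^1 + 17.9664/(1+0.186)^2 + 23.1407/(1+0.186)^3 + 29.8052/(1+0.186)^4 + 38.3891/(1+0.186)^5 + 318.7047/(1+0.186)^5 = 205.6507

£205.65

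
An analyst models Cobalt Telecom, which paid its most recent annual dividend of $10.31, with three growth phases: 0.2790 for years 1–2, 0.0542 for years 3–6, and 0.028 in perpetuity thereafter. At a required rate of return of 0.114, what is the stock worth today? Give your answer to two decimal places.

Three-stage DDM. Project D₁…D_6; terminal Gordon value at t=6 with g = 0.028; discount at r = 0.114.
D_1 = 13.1865
D_2 = 16.8655
D_3 = 17.7796
D_4 = 18.7433
D_5 = 19.7592
D_6 = 20.8301
TV_6 = 21.4134/(0.114−0.028) = 248.9926
P₀ = Σ Dₜ/(1+r)ᵗ + TV_6/(1+r)^6 = 203.1538

$203.15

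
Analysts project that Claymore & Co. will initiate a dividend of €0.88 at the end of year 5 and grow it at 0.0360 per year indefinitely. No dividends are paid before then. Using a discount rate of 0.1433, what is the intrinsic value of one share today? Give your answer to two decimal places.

€4.80

Deferred-dividend DDM. At t=4 the remaining stream is a growing perpetuity with first payment D_5 = 0.88.
V_4 = D_5/(r−g) = 0.88/(0.1433−0.036) = 8.2013
P₀ = V_4/(1+r)^4 = 8.2013/(1+0.1433)^4 = 4.8000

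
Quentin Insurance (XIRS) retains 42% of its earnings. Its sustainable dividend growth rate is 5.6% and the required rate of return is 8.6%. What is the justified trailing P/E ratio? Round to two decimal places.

Payout ratio b = 1 − 0.42 = 0.58.
Justified trailing P/E = b(1+g)/(r−g) = 0.58×(1+0.056)/(0.086−0.056) = 20.4160

20.42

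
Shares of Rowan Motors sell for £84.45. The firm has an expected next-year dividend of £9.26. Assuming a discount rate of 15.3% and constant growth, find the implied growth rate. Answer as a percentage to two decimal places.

From P₀ = D₁/(r − g), the implied growth is g = r − D₁/P₀.
g = 0.153 − 9.26/84.45 = 0.153 − 0.10965 = 0.04335

4.33%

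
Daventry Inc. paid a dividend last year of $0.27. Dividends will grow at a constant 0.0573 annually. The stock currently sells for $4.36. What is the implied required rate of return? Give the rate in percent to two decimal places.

Rearranging the constant-growth DDM: r = D₁/P₀ + g.
D₁ = 0.27 × (1 + 0.0573) = 0.2855.
r = 0.2855 / 4.36 + 0.0573 = 0.06547 + 0.0573 = 0.12277

12.28%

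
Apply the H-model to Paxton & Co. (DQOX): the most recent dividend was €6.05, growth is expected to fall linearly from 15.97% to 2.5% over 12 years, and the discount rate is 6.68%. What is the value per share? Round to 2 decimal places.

H-model: P₀ = D₀[(1+g_L) + H(g_S−g_L)]/(r−g_L), with H = 12/2 = 6.
P₀ = 6.05 × [(1+0.025) + 6×(0.1597−0.025)] / (0.0668−0.025)
   = 6.05 × 1.8332 / 0.0418 = 265.3316

€265.33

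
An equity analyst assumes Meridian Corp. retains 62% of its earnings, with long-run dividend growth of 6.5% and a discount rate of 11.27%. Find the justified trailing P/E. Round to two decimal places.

8.48

Payout ratio b = 1 − 0.62 = 0.38.
Justified trailing P/E = b(1+g)/(r−g) = 0.38×(1+0.065)/(0.1127−0.065) = 8.4843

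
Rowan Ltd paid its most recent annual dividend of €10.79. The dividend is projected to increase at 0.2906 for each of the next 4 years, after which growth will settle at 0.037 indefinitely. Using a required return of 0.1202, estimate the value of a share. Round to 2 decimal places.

Two-stage DDM. Project D₁…D_4 at 0.2906, terminal growth 0.037, discount at r = 0.1202.
D_1 = 13.9256
D_2 = 17.9723
D_3 = 23.1951
D_4 = 29.9356
Terminal value at t=4: TV = D_5/(r−g) = 31.0432/(0.1202−0.037) = 373.1157
P₀ = 13.9256/(1+0.1202)^1 + 17.9723/(1+0.1202)^2 + 23.1951/(1+0.1202)^3 + 29.9356/(1+0.1202)^4 + 373.1157/(1+0.1202)^4 = 299.2181

€299.22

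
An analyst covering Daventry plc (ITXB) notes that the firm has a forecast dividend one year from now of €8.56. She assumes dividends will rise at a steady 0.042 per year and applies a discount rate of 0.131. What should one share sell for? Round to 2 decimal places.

€96.18

Gordon growth model: P₀ = D₁/(r − g), with D₁ = 8.56 given directly.
P₀ = 8.5600 / (0.131 − 0.042) = 8.5600 / 0.089 = 96.1798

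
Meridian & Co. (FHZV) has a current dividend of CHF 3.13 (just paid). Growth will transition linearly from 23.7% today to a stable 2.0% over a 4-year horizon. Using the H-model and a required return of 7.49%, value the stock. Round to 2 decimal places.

H-model: P₀ = D₀[(1+g_L) + H(g_S−g_L)]/(r−g_L), with H = 4/2 = 2.
P₀ = 3.13 × [(1+0.02) + 2×(0.237−0.02)] / (0.0749−0.02)
   = 3.13 × 1.4540 / 0.0549 = 82.8965

CHF 82.90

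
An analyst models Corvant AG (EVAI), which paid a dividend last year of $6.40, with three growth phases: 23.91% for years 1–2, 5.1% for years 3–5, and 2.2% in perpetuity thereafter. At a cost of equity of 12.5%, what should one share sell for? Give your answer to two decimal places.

Three-stage DDM. Project D₁…D_5; terminal Gordon value at t=5 with g = 0.022; discount at r = 0.125.
D_1 = 7.9302
D_2 = 9.8264
D_3 = 10.3275
D_4 = 10.8542
D_5 = 11.4078
TV_5 = 11.6587/(0.125−0.022) = 113.1917
P₀ = Σ Dₜ/(1+r)ᵗ + TV_5/(1+r)^5 = 97.9865

$97.99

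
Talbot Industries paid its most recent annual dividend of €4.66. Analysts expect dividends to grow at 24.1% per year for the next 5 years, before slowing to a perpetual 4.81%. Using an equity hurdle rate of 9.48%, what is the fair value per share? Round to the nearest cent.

€230.20

Two-stage DDM. Project D₁…D_5 at 0.241, terminal growth 0.0481, discount at r = 0.0948.
D_1 = 5.7831
D_2 = 7.1768
D_3 = 8.9064
D_4 = 11.0528
D_5 = 13.7165
Terminal value at t=5: TV = D_6/(r−g) = 14.3763/(0.0948−0.0481) = 307.8440
P₀ = 5.7831/(1+0.0948)^1 + 7.1768/(1+0.0948)^2 + 8.9064/(1+0.0948)^3 + 11.0528/(1+0.0948)^4 + 13.7165/(1+0.0948)^5 + 307.8440/(1+0.0948)^5 = 230.2018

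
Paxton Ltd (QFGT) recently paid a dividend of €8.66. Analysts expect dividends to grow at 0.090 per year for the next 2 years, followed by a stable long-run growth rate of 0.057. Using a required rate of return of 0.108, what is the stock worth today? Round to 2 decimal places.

€190.60

Two-stage DDM. Project D₁…D_2 at 0.09, terminal growth 0.057, discount at r = 0.108.
D_1 = 9.4394
D_2 = 10.2889
Terminal value at t=2: TV = D_3/(r−g) = 10.8754/(0.108−0.057) = 213.2434
P₀ = 9.4394/(1+0.108)^1 + 10.2889/(1+0.108)^2 + 213.2434/(1+0.108)^2 = 190.5988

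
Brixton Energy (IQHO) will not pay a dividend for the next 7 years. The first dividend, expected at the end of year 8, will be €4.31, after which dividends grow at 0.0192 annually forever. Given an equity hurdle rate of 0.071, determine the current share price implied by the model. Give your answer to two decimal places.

Deferred-dividend DDM. At t=7 the remaining stream is a growing perpetuity with first payment D_8 = 4.31.
V_7 = D_8/(r−g) = 4.31/(0.071−0.0192) = 83.2046
P₀ = V_7/(1+r)^7 = 83.2046/(1+0.071)^7 = 51.4779

€51.48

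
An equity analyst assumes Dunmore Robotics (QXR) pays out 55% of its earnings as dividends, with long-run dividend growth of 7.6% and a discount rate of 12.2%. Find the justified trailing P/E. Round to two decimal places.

12.87

Justified trailing P/E = b(1+g)/(r−g) = 0.55×(1+0.076)/(0.122−0.076) = 12.8652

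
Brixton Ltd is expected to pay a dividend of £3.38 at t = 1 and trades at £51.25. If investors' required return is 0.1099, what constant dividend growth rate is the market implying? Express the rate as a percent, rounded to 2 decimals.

4.39%

From P₀ = D₁/(r − g), the implied growth is g = r − D₁/P₀.
g = 0.1099 − 3.38/51.25 = 0.1099 − 0.06595 = 0.04395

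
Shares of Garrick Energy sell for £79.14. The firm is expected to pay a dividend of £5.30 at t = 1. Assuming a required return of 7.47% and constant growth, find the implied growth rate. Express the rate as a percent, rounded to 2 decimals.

From P₀ = D₁/(r − g), the implied growth is g = r − D₁/P₀.
g = 0.0747 − 5.30/79.14 = 0.0747 − 0.06697 = 0.00773

0.77%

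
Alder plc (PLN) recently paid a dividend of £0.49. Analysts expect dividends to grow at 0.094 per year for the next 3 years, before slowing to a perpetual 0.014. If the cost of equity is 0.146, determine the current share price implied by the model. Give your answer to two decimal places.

Two-stage DDM. Project D₁…D_3 at 0.094, terminal growth 0.014, discount at r = 0.146.
D_1 = 0.5361
D_2 = 0.5864
D_3 = 0.6416
Terminal value at t=3: TV = D_4/(r−g) = 0.6506/(0.146−0.014) = 4.9285
P₀ = 0.5361/(1+0.146)^1 + 0.5864/(1+0.146)^2 + 0.6416/(1+0.146)^3 + 4.9285/(1+0.146)^3 = 4.6152

£4.62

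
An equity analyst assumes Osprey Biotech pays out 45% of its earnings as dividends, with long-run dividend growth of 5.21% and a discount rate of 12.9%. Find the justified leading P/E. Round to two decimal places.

Justified leading P/E = b/(r−g) = 0.45/(0.129−0.0521) = 5.8518

5.85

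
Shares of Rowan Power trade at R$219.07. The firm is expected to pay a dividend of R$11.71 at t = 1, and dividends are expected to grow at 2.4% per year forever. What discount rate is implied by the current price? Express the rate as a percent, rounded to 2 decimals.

7.75%

Rearranging the constant-growth DDM: r = D₁/P₀ + g.
r = 11.7100 / 219.07 + 0.024 = 0.05345 + 0.024 = 0.07745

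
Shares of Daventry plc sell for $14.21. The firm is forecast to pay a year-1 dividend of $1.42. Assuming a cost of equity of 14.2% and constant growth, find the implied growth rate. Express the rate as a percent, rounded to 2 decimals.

4.21%

From P₀ = D₁/(r − g), the implied growth is g = r − D₁/P₀.
g = 0.142 − 1.42/14.21 = 0.142 − 0.09993 = 0.04207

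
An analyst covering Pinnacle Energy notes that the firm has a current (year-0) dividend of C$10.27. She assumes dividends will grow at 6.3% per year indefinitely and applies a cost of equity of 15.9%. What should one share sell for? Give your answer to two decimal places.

C$113.72

Gordon growth model: P₀ = D₁/(r − g). D₁ = 10.27 × (1 + 0.063) = 10.9170.
P₀ = 10.9170 / (0.159 − 0.063) = 10.9170 / 0.096 = 113.7189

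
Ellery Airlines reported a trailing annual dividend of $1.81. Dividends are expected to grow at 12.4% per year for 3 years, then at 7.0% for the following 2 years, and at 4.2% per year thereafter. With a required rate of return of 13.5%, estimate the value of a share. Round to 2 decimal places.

Three-stage DDM. Project D₁…D_5; terminal Gordon value at t=5 with g = 0.042; discount at r = 0.135.
D_1 = 2.0344
D_2 = 2.2867
D_3 = 2.5703
D_4 = 2.7502
D_5 = 2.9427
TV_5 = 3.0663/(0.135−0.042) = 32.9708
P₀ = Σ Dₜ/(1+r)ᵗ + TV_5/(1+r)^5 = 26.0495

$26.05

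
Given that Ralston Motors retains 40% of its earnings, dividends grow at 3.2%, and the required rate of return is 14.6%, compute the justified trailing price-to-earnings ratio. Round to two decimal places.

Payout ratio b = 1 − 0.40 = 0.60.
Justified trailing P/E = b(1+g)/(r−g) = 0.60×(1+0.032)/(0.146−0.032) = 5.4316

5.43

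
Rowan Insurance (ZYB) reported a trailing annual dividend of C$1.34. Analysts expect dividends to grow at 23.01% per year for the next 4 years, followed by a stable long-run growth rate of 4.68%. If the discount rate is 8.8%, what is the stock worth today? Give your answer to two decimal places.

C$62.99

Two-stage DDM. Project D₁…D_4 at 0.2301, terminal growth 0.0468, discount at r = 0.088.
D_1 = 1.6483
D_2 = 2.0276
D_3 = 2.4942
D_4 = 3.0681
Terminal value at t=4: TV = D_5/(r−g) = 3.2117/(0.088−0.0468) = 77.9530
P₀ = 1.6483/(1+0.088)^1 + 2.0276/(1+0.088)^2 + 2.4942/(1+0.088)^3 + 3.0681/(1+0.088)^4 + 77.9530/(1+0.088)^4 = 62.9851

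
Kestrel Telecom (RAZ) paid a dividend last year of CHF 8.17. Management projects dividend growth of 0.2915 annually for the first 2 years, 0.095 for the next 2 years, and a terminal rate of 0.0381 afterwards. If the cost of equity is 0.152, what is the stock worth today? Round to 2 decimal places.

CHF 123.02

Three-stage DDM. Project D₁…D_4; terminal Gordon value at t=4 with g = 0.0381; discount at r = 0.152.
D_1 = 10.5516
D_2 = 13.6273
D_3 = 14.9219
D_4 = 16.3395
TV_4 = 16.9620/(0.152−0.0381) = 148.9205
P₀ = Σ Dₜ/(1+r)ᵗ + TV_4/(1+r)^4 = 123.0217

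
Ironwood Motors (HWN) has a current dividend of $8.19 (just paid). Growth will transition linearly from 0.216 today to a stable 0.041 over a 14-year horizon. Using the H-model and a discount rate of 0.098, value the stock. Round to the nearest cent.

$325.59

H-model: P₀ = D₀[(1+g_L) + H(g_S−g_L)]/(r−g_L), with H = 14/2 = 7.
P₀ = 8.19 × [(1+0.041) + 7×(0.216−0.041)] / (0.098−0.041)
   = 8.19 × 2.2660 / 0.057 = 325.5884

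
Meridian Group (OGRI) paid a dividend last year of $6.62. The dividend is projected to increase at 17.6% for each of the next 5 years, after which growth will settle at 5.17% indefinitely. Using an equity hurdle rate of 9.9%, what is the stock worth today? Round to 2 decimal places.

$247.25

Two-stage DDM. Project D₁…D_5 at 0.176, terminal growth 0.0517, discount at r = 0.099.
D_1 = 7.7851
D_2 = 9.1553
D_3 = 10.7666
D_4 = 12.6616
D_5 = 14.8900
Terminal value at t=5: TV = D_6/(r−g) = 15.6598/(0.099−0.0517) = 331.0742
P₀ = 7.7851/(1+0.099)^1 + 9.1553/(1+0.099)^2 + 10.7666/(1+0.099)^3 + 12.6616/(1+0.099)^4 + 14.8900/(1+0.099)^5 + 331.0742/(1+0.099)^5 = 247.2504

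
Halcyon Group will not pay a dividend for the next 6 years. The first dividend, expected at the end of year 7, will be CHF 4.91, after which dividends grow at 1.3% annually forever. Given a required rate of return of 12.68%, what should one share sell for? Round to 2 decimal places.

CHF 21.08

Deferred-dividend DDM. At t=6 the remaining stream is a growing perpetuity with first payment D_7 = 4.91.
V_6 = D_7/(r−g) = 4.91/(0.1268−0.013) = 43.1459
P₀ = V_6/(1+r)^6 = 43.1459/(1+0.1268)^6 = 21.0794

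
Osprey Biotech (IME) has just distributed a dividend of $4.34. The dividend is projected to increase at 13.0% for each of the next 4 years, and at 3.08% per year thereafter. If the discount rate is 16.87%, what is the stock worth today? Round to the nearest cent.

Two-stage DDM. Project D₁…D_4 at 0.13, terminal growth 0.0308, discount at r = 0.1687.
D_1 = 4.9042
D_2 = 5.5417
D_3 = 6.2622
D_4 = 7.0763
Terminal value at t=4: TV = D_5/(r−g) = 7.2942/(0.1687−0.0308) = 52.8949
P₀ = 4.9042/(1+0.1687)^1 + 5.5417/(1+0.1687)^2 + 6.2622/(1+0.1687)^3 + 7.0763/(1+0.1687)^4 + 52.8949/(1+0.1687)^4 = 44.3228

$44.32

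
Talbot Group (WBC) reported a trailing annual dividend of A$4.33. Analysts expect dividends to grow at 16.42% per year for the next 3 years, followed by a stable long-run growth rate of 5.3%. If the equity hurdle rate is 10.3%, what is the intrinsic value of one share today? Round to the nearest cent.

A$121.71

Two-stage DDM. Project D₁…D_3 at 0.1642, terminal growth 0.053, discount at r = 0.103.
D_1 = 5.0410
D_2 = 5.8687
D_3 = 6.8324
Terminal value at t=3: TV = D_4/(r−g) = 7.1945/(0.103−0.053) = 143.8895
P₀ = 5.0410/(1+0.103)^1 + 5.8687/(1+0.103)^2 + 6.8324/(1+0.103)^3 + 143.8895/(1+0.103)^3 = 121.7122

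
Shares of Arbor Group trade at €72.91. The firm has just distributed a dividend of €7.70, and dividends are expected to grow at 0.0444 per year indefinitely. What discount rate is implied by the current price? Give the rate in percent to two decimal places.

Rearranging the constant-growth DDM: r = D₁/P₀ + g.
D₁ = 7.70 × (1 + 0.0444) = 8.0419.
r = 8.0419 / 72.91 + 0.0444 = 0.11030 + 0.0444 = 0.15470

15.47%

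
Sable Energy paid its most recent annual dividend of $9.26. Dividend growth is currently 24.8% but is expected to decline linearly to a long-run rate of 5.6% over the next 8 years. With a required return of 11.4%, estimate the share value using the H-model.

$291.21

H-model: P₀ = D₀[(1+g_L) + H(g_S−g_L)]/(r−g_L), with H = 8/2 = 4.
P₀ = 9.26 × [(1+0.056) + 4×(0.248−0.056)] / (0.114−0.056)
   = 9.26 × 1.8240 / 0.058 = 291.2110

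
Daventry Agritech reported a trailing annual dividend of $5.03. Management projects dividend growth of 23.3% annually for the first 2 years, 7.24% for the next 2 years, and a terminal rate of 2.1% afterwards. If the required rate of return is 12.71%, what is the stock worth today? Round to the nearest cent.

$75.14

Three-stage DDM. Project D₁…D_4; terminal Gordon value at t=4 with g = 0.021; discount at r = 0.1271.
D_1 = 6.2020
D_2 = 7.6471
D_3 = 8.2007
D_4 = 8.7944
TV_4 = 8.9791/(0.1271−0.021) = 84.6288
P₀ = Σ Dₜ/(1+r)ᵗ + TV_4/(1+r)^4 = 75.1399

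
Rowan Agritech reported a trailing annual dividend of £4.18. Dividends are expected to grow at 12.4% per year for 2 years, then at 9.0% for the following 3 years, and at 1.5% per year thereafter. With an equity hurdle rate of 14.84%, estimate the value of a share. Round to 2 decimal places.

Three-stage DDM. Project D₁…D_5; terminal Gordon value at t=5 with g = 0.015; discount at r = 0.1484.
D_1 = 4.6983
D_2 = 5.2809
D_3 = 5.7562
D_4 = 6.2743
D_5 = 6.8389
TV_5 = 6.9415/(0.1484−0.015) = 52.0354
P₀ = Σ Dₜ/(1+r)ᵗ + TV_5/(1+r)^5 = 44.9788

£44.98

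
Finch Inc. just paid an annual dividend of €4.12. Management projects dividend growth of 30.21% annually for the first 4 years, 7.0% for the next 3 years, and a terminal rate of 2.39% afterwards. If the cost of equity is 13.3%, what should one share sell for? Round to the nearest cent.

€99.68

Three-stage DDM. Project D₁…D_7; terminal Gordon value at t=7 with g = 0.0239; discount at r = 0.133.
D_1 = 5.3647
D_2 = 6.9853
D_3 = 9.0956
D_4 = 11.8434
D_5 = 12.6724
D_6 = 13.5595
D_7 = 14.5086
TV_7 = 14.8554/(0.133−0.0239) = 136.1629
P₀ = Σ Dₜ/(1+r)ᵗ + TV_7/(1+r)^7 = 99.6818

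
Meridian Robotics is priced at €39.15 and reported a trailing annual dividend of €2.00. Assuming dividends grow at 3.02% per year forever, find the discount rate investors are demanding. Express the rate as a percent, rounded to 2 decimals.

Rearranging the constant-growth DDM: r = D₁/P₀ + g.
D₁ = 2.00 × (1 + 0.0302) = 2.0604.
r = 2.0604 / 39.15 + 0.0302 = 0.05263 + 0.0302 = 0.08283

8.28%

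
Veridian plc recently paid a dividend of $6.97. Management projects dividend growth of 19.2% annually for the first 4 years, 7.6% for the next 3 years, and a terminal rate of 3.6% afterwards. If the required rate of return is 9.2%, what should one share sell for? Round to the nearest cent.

$238.84

Three-stage DDM. Project D₁…D_7; terminal Gordon value at t=7 with g = 0.036; discount at r = 0.092.
D_1 = 8.3082
D_2 = 9.9034
D_3 = 11.8049
D_4 = 14.0714
D_5 = 15.1408
D_6 = 16.2915
D_7 = 17.5297
TV_7 = 18.1608/(0.092−0.036) = 324.2995
P₀ = Σ Dₜ/(1+r)ᵗ + TV_7/(1+r)^7 = 238.8412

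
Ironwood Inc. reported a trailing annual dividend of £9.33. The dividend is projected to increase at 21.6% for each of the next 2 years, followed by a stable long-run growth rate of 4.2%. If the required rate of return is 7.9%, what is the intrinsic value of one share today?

£356.08

Two-stage DDM. Project D₁…D_2 at 0.216, terminal growth 0.042, discount at r = 0.079.
D_1 = 11.3453
D_2 = 13.7959
Terminal value at t=2: TV = D_3/(r−g) = 14.3753/(0.079−0.042) = 388.5213
P₀ = 11.3453/(1+0.079)^1 + 13.7959/(1+0.079)^2 + 388.5213/(1+0.079)^2 = 356.0763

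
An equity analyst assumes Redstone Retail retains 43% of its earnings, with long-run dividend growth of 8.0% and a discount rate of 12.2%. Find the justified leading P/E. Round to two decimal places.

Payout ratio b = 1 − 0.43 = 0.57.
Justified leading P/E = b/(r−g) = 0.57/(0.122−0.08) = 13.5714

13.57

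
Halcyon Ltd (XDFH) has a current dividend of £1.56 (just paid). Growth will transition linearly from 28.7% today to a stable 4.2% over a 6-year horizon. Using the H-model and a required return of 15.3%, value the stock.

£24.97

H-model: P₀ = D₀[(1+g_L) + H(g_S−g_L)]/(r−g_L), with H = 6/2 = 3.
P₀ = 1.56 × [(1+0.042) + 3×(0.287−0.042)] / (0.153−0.042)
   = 1.56 × 1.7770 / 0.111 = 24.9741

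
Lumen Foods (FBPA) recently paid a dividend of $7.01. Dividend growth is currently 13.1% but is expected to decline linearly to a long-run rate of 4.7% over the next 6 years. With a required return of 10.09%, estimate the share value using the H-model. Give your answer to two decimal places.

H-model: P₀ = D₀[(1+g_L) + H(g_S−g_L)]/(r−g_L), with H = 6/2 = 3.
P₀ = 7.01 × [(1+0.047) + 3×(0.131−0.047)] / (0.1009−0.047)
   = 7.01 × 1.2990 / 0.0539 = 168.9423

$168.94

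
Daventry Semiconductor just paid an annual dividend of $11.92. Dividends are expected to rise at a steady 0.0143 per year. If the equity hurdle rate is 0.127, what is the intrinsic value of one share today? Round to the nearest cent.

Gordon growth model: P₀ = D₁/(r − g). D₁ = 11.92 × (1 + 0.0143) = 12.0905.
P₀ = 12.0905 / (0.127 − 0.0143) = 12.0905 / 0.1127 = 107.2800

$107.28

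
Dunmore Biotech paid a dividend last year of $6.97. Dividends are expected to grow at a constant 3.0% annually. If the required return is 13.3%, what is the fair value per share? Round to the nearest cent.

$69.70

Gordon growth model: P₀ = D₁/(r − g). D₁ = 6.97 × (1 + 0.03) = 7.1791.
P₀ = 7.1791 / (0.133 − 0.03) = 7.1791 / 0.103 = 69.7000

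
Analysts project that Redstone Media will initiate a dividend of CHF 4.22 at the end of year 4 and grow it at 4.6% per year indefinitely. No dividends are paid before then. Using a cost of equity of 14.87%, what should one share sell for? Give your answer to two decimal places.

Deferred-dividend DDM. At t=3 the remaining stream is a growing perpetuity with first payment D_4 = 4.22.
V_3 = D_4/(r−g) = 4.22/(0.1487−0.046) = 41.0906
P₀ = V_3/(1+r)^3 = 41.0906/(1+0.1487)^3 = 27.1095

CHF 27.11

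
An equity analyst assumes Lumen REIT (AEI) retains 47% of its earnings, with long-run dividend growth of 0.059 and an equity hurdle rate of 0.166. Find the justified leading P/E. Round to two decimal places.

4.95

Payout ratio b = 1 − 0.47 = 0.53.
Justified leading P/E = b/(r−g) = 0.53/(0.166−0.059) = 4.9533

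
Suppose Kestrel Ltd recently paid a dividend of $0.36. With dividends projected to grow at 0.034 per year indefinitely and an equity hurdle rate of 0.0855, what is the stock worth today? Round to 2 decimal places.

Gordon growth model: P₀ = D₁/(r − g). D₁ = 0.36 × (1 + 0.034) = 0.3722.
P₀ = 0.3722 / (0.0855 − 0.034) = 0.3722 / 0.0515 = 7.2280

$7.23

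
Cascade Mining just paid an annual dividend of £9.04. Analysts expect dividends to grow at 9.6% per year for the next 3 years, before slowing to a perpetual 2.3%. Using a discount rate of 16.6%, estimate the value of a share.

£77.70

Two-stage DDM. Project D₁…D_3 at 0.096, terminal growth 0.023, discount at r = 0.166.
D_1 = 9.9078
D_2 = 10.8590
D_3 = 11.9015
Terminal value at t=3: TV = D_4/(r−g) = 12.1752/(0.166−0.023) = 85.1412
P₀ = 9.9078/(1+0.166)^1 + 10.8590/(1+0.166)^2 + 11.9015/(1+0.166)^3 + 85.1412/(1+0.166)^3 = 77.7007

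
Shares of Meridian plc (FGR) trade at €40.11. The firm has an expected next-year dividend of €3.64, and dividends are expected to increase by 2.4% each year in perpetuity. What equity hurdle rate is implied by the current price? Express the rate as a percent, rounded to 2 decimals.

Rearranging the constant-growth DDM: r = D₁/P₀ + g.
r = 3.6400 / 40.11 + 0.024 = 0.09075 + 0.024 = 0.11475

11.48%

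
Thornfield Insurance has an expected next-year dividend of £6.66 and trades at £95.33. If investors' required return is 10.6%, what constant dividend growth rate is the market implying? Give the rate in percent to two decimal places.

3.61%

From P₀ = D₁/(r − g), the implied growth is g = r − D₁/P₀.
g = 0.106 − 6.66/95.33 = 0.106 − 0.06986 = 0.03614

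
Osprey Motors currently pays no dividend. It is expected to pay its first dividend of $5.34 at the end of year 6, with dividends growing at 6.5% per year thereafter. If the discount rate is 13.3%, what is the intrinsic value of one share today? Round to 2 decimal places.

$42.06

Deferred-dividend DDM. At t=5 the remaining stream is a growing perpetuity with first payment D_6 = 5.34.
V_5 = D_6/(r−g) = 5.34/(0.133−0.065) = 78.5294
P₀ = V_5/(1+r)^5 = 78.5294/(1+0.133)^5 = 42.0613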